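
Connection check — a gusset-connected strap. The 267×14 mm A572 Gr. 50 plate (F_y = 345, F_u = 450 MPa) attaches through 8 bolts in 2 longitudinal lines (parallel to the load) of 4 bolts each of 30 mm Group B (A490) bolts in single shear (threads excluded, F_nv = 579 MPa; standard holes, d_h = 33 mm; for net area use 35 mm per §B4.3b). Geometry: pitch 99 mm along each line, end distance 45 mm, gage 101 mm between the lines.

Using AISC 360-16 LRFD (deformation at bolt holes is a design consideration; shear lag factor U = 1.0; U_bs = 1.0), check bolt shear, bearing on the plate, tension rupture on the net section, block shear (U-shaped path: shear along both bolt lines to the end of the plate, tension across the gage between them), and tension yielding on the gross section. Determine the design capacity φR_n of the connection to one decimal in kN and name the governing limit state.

Bolt shear: A_b = π(30)²/4 = 706.86 mm². φR_n = 0.75 × 579 × 706.86 × 8 × 1 = 2455.6 kN.
Bearing (14 mm plate, F_u = 450 MPa): end bolts L_c = 45 − 33/2 = 28.5, R_n = min(1.2×28.5×14×450, 2.4×30×14×450) = 215.46 kN/bolt; interior L_c = 99 − 33 = 66, R_n = 453.6 kN/bolt. φR_n = 0.75 × (2×215.46 + 6×453.6) = 2364.4 kN.
Tension rupture (net): A_n = (267 − 2×35)×14 = 2758 mm² (U = 1.0, A_e = A_n). φR_n = 0.75 × 450 × 2758 = 930.8 kN.
Block shear: shear path 2×[45+3×99] = 2×342 mm, A_gv = 9576, A_nv = 2×(342 − 3.5×35)×14 = 6146 mm²; tension across gage: (101 − 1×35)×14 = 924 mm². R_n = min(0.6×450×6146, 0.6×345×9576) + 1.0×450×924 = min(1659.4, 1982.2) + 415.8 = 2075.2 kN. φR_n = 0.75 × 2075.2 = 1556.4 kN.
Tension yield (gross): A_g = 267×14 = 3738 mm². φR_n = 0.90 × 345 × 3738 = 1160.6 kN.
Governing: min(2455.6, 2364.4, 930.8, 1556.4, 1160.6) = 930.8 kN → net-section rupture.

930.8 kN (net-section rupture governs)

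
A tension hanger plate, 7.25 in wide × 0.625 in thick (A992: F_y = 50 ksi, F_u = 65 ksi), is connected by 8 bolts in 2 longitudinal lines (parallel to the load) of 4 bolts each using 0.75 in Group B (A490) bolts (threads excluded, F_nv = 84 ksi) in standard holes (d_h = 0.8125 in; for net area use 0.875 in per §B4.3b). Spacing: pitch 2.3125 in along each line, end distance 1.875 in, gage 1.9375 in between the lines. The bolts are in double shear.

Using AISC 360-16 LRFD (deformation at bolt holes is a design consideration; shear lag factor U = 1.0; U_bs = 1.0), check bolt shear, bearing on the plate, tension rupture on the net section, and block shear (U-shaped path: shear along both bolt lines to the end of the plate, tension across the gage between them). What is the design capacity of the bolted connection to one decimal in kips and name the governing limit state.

Bolt shear: A_b = π(0.75)²/4 = 0.44179 in². φR_n = 0.75 × 84 × 0.44179 × 8 × 2 = 445.3 kips.
Bearing (0.625 in plate, F_u = 65 ksi): end bolts L_c = 1.875 − 0.8125/2 = 1.46875, R_n = min(1.2×1.46875×0.625×65, 2.4×0.75×0.625×65) = 71.602 kips/bolt; interior L_c = 2.3125 − 0.8125 = 1.5, R_n = 73.125 kips/bolt. φR_n = 0.75 × (2×71.602 + 6×73.125) = 436.5 kips.
Tension rupture (net): A_n = (7.25 − 2×0.875)×0.625 = 3.4375 in² (U = 1.0, A_e = A_n). φR_n = 0.75 × 65 × 3.4375 = 167.6 kips.
Block shear: shear path 2×[1.875+3×2.3125] = 2×8.8125 in, A_gv = 11.016, A_nv = 2×(8.8125 − 3.5×0.875)×0.625 = 7.1875 in²; tension across gage: (1.9375 − 1×0.875)×0.625 = 0.66406 in². R_n = min(0.6×65×7.1875, 0.6×50×11.016) + 1.0×65×0.66406 = min(280.31, 330.48) + 43.164 = 323.47 kips. φR_n = 0.75 × 323.47 = 242.6 kips.
Governing: min(445.3, 436.5, 167.6, 242.6) = 167.6 kips → net-section rupture.

167.6 kips (net-section rupture governs)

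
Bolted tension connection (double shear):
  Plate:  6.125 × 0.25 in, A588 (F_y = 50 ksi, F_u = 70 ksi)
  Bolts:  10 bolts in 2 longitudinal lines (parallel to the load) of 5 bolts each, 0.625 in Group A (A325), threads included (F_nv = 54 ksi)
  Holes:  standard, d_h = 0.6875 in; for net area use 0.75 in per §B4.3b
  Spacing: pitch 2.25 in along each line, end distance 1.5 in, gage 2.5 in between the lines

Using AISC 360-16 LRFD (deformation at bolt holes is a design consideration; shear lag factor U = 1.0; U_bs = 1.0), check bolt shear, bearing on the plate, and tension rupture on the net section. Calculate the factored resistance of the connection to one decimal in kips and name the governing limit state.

60.7 kips (net-section rupture governs)

Bolt shear: A_b = π(0.625)²/4 = 0.3068 in². φR_n = 0.75 × 54 × 0.3068 × 10 × 2 = 248.5 kips.
Bearing (0.25 in plate, F_u = 70 ksi): end bolts L_c = 1.5 − 0.6875/2 = 1.15625, R_n = min(1.2×1.15625×0.25×70, 2.4×0.625×0.25×70) = 24.281 kips/bolt; interior L_c = 2.25 − 0.6875 = 1.5625, R_n = 26.25 kips/bolt. φR_n = 0.75 × (2×24.281 + 8×26.25) = 193.9 kips.
Tension rupture (net): A_n = (6.125 − 2×0.75)×0.25 = 1.1563 in² (U = 1.0, A_e = A_n). φR_n = 0.75 × 70 × 1.1563 = 60.7 kips.
Governing: min(248.5, 193.9, 60.7) = 60.7 kips → net-section rupture.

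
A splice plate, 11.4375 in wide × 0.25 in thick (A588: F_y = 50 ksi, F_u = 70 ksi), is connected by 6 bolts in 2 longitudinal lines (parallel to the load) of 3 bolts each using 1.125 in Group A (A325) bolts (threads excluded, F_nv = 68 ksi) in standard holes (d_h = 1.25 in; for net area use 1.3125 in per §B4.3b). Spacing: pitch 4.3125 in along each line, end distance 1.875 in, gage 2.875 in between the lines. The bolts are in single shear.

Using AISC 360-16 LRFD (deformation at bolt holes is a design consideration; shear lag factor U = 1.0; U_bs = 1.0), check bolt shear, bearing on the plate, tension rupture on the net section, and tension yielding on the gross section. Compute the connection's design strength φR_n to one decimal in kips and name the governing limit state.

Bolt shear: A_b = π(1.125)²/4 = 0.99402 in². φR_n = 0.75 × 68 × 0.99402 × 6 × 1 = 304.2 kips.
Bearing (0.25 in plate, F_u = 70 ksi): end bolts L_c = 1.875 − 1.25/2 = 1.25, R_n = min(1.2×1.25×0.25×70, 2.4×1.125×0.25×70) = 26.25 kips/bolt; interior L_c = 4.3125 − 1.25 = 3.0625, R_n = 47.25 kips/bolt. φR_n = 0.75 × (2×26.25 + 4×47.25) = 181.1 kips.
Tension rupture (net): A_n = (11.4375 − 2×1.3125)×0.25 = 2.2031 in² (U = 1.0, A_e = A_n). φR_n = 0.75 × 70 × 2.2031 = 115.7 kips.
Tension yield (gross): A_g = 11.4375×0.25 = 2.8594 in². φR_n = 0.90 × 50 × 2.8594 = 128.7 kips.
Governing: min(304.2, 181.1, 115.7, 128.7) = 115.7 kips → net-section rupture.

115.7 kips (net-section rupture governs)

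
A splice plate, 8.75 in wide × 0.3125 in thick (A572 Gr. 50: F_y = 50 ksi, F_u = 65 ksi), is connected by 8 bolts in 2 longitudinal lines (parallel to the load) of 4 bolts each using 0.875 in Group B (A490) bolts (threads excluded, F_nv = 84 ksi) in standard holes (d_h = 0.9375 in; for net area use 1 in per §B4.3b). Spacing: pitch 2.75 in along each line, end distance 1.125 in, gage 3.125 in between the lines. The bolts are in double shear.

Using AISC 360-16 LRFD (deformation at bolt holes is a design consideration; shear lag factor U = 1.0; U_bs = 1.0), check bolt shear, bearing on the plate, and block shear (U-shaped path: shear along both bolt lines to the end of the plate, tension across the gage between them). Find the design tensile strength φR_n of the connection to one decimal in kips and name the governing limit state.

Bolt shear: A_b = π(0.875)²/4 = 0.60132 in². φR_n = 0.75 × 84 × 0.60132 × 8 × 2 = 606.1 kips.
Bearing (0.3125 in plate, F_u = 65 ksi): end bolts L_c = 1.125 − 0.9375/2 = 0.65625, R_n = min(1.2×0.65625×0.3125×65, 2.4×0.875×0.3125×65) = 15.996 kips/bolt; interior L_c = 2.75 − 0.9375 = 1.8125, R_n = 42.656 kips/bolt. φR_n = 0.75 × (2×15.996 + 6×42.656) = 215.9 kips.
Block shear: shear path 2×[1.125+3×2.75] = 2×9.375 in, A_gv = 5.8594, A_nv = 2×(9.375 − 3.5×1)×0.3125 = 3.6719 in²; tension across gage: (3.125 − 1×1)×0.3125 = 0.66406 in². R_n = min(0.6×65×3.6719, 0.6×50×5.8594) + 1.0×65×0.66406 = min(143.2, 175.78) + 43.164 = 186.36 kips. φR_n = 0.75 × 186.36 = 139.8 kips.
Governing: min(606.1, 215.9, 139.8) = 139.8 kips → block shear.

139.8 kips (block shear governs)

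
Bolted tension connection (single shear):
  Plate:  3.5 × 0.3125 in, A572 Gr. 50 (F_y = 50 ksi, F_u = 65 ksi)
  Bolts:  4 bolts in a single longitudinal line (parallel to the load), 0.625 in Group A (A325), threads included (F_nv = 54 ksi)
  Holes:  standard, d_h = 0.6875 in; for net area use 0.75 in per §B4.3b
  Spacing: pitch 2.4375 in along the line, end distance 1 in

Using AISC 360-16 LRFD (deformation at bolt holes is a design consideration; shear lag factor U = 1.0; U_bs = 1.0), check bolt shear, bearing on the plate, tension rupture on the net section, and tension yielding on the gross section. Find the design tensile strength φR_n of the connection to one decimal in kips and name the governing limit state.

Bolt shear: A_b = π(0.625)²/4 = 0.3068 in². φR_n = 0.75 × 54 × 0.3068 × 4 × 1 = 49.7 kips.
Bearing (0.3125 in plate, F_u = 65 ksi): end bolts L_c = 1 − 0.6875/2 = 0.65625, R_n = min(1.2×0.65625×0.3125×65, 2.4×0.625×0.3125×65) = 15.996 kips/bolt; interior L_c = 2.4375 − 0.6875 = 1.75, R_n = 30.469 kips/bolt. φR_n = 0.75 × (1×15.996 + 3×30.469) = 80.6 kips.
Tension rupture (net): A_n = (3.5 − 1×0.75)×0.3125 = 0.85938 in² (U = 1.0, A_e = A_n). φR_n = 0.75 × 65 × 0.85938 = 41.9 kips.
Tension yield (gross): A_g = 3.5×0.3125 = 1.0938 in². φR_n = 0.90 × 50 × 1.0938 = 49.2 kips.
Governing: min(49.7, 80.6, 41.9, 49.2) = 41.9 kips → net-section rupture.

41.9 kips (net-section rupture governs)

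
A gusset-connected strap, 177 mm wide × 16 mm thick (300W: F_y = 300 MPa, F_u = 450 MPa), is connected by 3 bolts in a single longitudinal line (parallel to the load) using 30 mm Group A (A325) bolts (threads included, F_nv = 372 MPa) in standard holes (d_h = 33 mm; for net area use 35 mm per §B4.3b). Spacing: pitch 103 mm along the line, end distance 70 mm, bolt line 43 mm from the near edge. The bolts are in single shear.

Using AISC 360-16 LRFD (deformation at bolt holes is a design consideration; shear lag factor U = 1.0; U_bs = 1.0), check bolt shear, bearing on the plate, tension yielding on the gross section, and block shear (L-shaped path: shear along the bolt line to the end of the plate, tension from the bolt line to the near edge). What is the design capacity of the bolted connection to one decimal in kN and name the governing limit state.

591.6 kN (bolt shear governs)

Bolt shear: A_b = π(30)²/4 = 706.86 mm². φR_n = 0.75 × 372 × 706.86 × 3 × 1 = 591.6 kN.
Bearing (16 mm plate, F_u = 450 MPa): end bolts L_c = 70 − 33/2 = 53.5, R_n = min(1.2×53.5×16×450, 2.4×30×16×450) = 462.24 kN/bolt; interior L_c = 103 − 33 = 70, R_n = 518.4 kN/bolt. φR_n = 0.75 × (1×462.24 + 2×518.4) = 1124.3 kN.
Tension yield (gross): A_g = 177×16 = 2832 mm². φR_n = 0.90 × 300 × 2832 = 764.6 kN.
Block shear: shear path 1×[70+2×103] = 1×276 mm, A_gv = 4416, A_nv = 1×(276 − 2.5×35)×16 = 3016 mm²; tension to near edge: (43 − 0.5×35)×16 = 408 mm². R_n = min(0.6×450×3016, 0.6×300×4416) + 1.0×450×408 = min(814.32, 794.88) + 183.6 = 978.48 kN. φR_n = 0.75 × 978.48 = 733.9 kN.
Governing: min(591.6, 1124.3, 764.6, 733.9) = 591.6 kN → bolt shear.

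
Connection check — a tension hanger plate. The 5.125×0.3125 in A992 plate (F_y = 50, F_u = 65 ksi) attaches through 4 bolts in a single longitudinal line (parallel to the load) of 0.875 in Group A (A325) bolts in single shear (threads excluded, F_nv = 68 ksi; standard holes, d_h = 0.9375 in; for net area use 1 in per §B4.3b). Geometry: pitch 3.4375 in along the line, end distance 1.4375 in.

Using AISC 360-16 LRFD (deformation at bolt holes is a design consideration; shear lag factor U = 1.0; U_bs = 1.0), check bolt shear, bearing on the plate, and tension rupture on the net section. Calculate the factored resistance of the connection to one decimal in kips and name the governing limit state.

Bolt shear: A_b = π(0.875)²/4 = 0.60132 in². φR_n = 0.75 × 68 × 0.60132 × 4 × 1 = 122.7 kips.
Bearing (0.3125 in plate, F_u = 65 ksi): end bolts L_c = 1.4375 − 0.9375/2 = 0.96875, R_n = min(1.2×0.96875×0.3125×65, 2.4×0.875×0.3125×65) = 23.613 kips/bolt; interior L_c = 3.4375 − 0.9375 = 2.5, R_n = 42.656 kips/bolt. φR_n = 0.75 × (1×23.613 + 3×42.656) = 113.7 kips.
Tension rupture (net): A_n = (5.125 − 1×1)×0.3125 = 1.2891 in² (U = 1.0, A_e = A_n). φR_n = 0.75 × 65 × 1.2891 = 62.8 kips.
Governing: min(122.7, 113.7, 62.8) = 62.8 kips → net-section rupture.

62.8 kips (net-section rupture governs)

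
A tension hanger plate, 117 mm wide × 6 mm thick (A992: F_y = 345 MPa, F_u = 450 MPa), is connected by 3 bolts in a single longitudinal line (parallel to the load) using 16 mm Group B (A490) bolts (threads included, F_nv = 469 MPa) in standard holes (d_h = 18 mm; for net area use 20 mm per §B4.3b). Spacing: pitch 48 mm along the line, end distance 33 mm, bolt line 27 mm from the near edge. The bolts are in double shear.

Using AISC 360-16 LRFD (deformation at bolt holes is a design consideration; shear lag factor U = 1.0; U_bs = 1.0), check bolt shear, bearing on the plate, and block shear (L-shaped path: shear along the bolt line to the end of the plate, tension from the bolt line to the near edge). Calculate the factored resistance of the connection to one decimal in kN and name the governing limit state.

Bolt shear: A_b = π(16)²/4 = 201.06 mm². φR_n = 0.75 × 469 × 201.06 × 3 × 2 = 424.3 kN.
Bearing (6 mm plate, F_u = 450 MPa): end bolts L_c = 33 − 18/2 = 24, R_n = min(1.2×24×6×450, 2.4×16×6×450) = 77.76 kN/bolt; interior L_c = 48 − 18 = 30, R_n = 97.2 kN/bolt. φR_n = 0.75 × (1×77.76 + 2×97.2) = 204.1 kN.
Block shear: shear path 1×[33+2×48] = 1×129 mm, A_gv = 774, A_nv = 1×(129 − 2.5×20)×6 = 474 mm²; tension to near edge: (27 − 0.5×20)×6 = 102 mm². R_n = min(0.6×450×474, 0.6×345×774) + 1.0×450×102 = min(127.98, 160.22) + 45.9 = 173.88 kN. φR_n = 0.75 × 173.88 = 130.4 kN.
Governing: min(424.3, 204.1, 130.4) = 130.4 kN → block shear.

130.4 kN (block shear governs)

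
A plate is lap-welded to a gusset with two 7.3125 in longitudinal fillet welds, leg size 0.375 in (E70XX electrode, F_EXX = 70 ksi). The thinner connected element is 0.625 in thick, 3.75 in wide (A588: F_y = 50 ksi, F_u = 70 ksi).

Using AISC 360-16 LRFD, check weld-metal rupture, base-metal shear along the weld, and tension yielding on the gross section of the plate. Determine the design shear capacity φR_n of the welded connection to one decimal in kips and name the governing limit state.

105.5 kips (gross-section yield governs)

Weld metal: throat = 0.707×0.375 = 0.26513 in, L = 2×7.3125 = 14.625 in. φR_n = 0.75 × 0.6 × 70 × 0.26513 × 14.625 = 122.1 kips.
Base metal shear (0.625 in plate): yield φR_n = 1.0×0.6×50×0.625×14.625 = 274.2 kips; rupture φR_n = 0.75×0.6×70×0.625×14.625 = 287.9 kips; take 274.2 kips (yield).
Tension yield (gross): A_g = 3.75×0.625 = 2.3438 in². φR_n = 0.90 × 50 × 2.3438 = 105.5 kips.
Governing: min(122.1, 274.2, 105.5) = 105.5 kips → gross-section yield.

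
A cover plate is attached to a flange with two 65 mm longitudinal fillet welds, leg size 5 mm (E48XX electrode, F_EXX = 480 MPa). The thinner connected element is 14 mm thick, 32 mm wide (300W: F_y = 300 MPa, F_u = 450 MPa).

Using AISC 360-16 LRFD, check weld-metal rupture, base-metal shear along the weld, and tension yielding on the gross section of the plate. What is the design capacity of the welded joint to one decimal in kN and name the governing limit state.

Weld metal: throat = 0.707×5 = 3.535 mm, L = 2×65 = 130 mm. φR_n = 0.75 × 0.6 × 480 × 3.535 × 130 = 99.3 kN.
Base metal shear (14 mm plate): yield φR_n = 1.0×0.6×300×14×130 = 327.6 kN; rupture φR_n = 0.75×0.6×450×14×130 = 368.6 kN; take 327.6 kN (yield).
Tension yield (gross): A_g = 32×14 = 448 mm². φR_n = 0.90 × 300 × 448 = 121.0 kN.
Governing: min(99.3, 327.6, 121.0) = 99.3 kN → weld metal.

99.3 kN (weld metal governs)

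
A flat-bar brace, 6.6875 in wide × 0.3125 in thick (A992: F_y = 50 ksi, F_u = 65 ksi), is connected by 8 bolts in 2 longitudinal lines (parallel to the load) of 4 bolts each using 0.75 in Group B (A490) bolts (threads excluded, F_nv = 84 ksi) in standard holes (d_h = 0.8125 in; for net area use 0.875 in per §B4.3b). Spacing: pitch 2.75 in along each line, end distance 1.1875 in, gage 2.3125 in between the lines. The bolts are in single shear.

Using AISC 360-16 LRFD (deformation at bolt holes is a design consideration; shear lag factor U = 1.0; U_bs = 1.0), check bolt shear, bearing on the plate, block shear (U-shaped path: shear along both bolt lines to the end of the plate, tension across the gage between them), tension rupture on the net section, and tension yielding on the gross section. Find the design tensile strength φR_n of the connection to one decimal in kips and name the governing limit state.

75.2 kips (net-section rupture governs)

Bolt shear: A_b = π(0.75)²/4 = 0.44179 in². φR_n = 0.75 × 84 × 0.44179 × 8 × 1 = 222.7 kips.
Bearing (0.3125 in plate, F_u = 65 ksi): end bolts L_c = 1.1875 − 0.8125/2 = 0.78125, R_n = min(1.2×0.78125×0.3125×65, 2.4×0.75×0.3125×65) = 19.043 kips/bolt; interior L_c = 2.75 − 0.8125 = 1.9375, R_n = 36.563 kips/bolt. φR_n = 0.75 × (2×19.043 + 6×36.563) = 193.1 kips.
Block shear: shear path 2×[1.1875+3×2.75] = 2×9.4375 in, A_gv = 5.8984, A_nv = 2×(9.4375 − 3.5×0.875)×0.3125 = 3.9844 in²; tension across gage: (2.3125 − 1×0.875)×0.3125 = 0.44922 in². R_n = min(0.6×65×3.9844, 0.6×50×5.8984) + 1.0×65×0.44922 = min(155.39, 176.95) + 29.199 = 184.59 kips. φR_n = 0.75 × 184.59 = 138.4 kips.
Tension rupture (net): A_n = (6.6875 − 2×0.875)×0.3125 = 1.543 in² (U = 1.0, A_e = A_n). φR_n = 0.75 × 65 × 1.543 = 75.2 kips.
Tension yield (gross): A_g = 6.6875×0.3125 = 2.0898 in². φR_n = 0.90 × 50 × 2.0898 = 94.0 kips.
Governing: min(222.7, 193.1, 138.4, 75.2, 94.0) = 75.2 kips → net-section rupture.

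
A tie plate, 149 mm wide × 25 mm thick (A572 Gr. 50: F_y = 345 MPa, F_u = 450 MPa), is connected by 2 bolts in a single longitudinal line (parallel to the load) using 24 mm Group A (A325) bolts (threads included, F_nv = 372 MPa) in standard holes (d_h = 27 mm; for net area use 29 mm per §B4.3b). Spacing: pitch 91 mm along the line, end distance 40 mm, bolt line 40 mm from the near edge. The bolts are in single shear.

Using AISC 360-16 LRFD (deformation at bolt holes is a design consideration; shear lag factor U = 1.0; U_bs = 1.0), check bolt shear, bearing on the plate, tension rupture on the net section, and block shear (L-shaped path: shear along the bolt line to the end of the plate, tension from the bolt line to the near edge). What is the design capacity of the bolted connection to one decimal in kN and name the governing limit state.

252.4 kN (bolt shear governs)

Bolt shear: A_b = π(24)²/4 = 452.39 mm². φR_n = 0.75 × 372 × 452.39 × 2 × 1 = 252.4 kN.
Bearing (25 mm plate, F_u = 450 MPa): end bolts L_c = 40 − 27/2 = 26.5, R_n = min(1.2×26.5×25×450, 2.4×24×25×450) = 357.75 kN/bolt; interior L_c = 91 − 27 = 64, R_n = 648 kN/bolt. φR_n = 0.75 × (1×357.75 + 1×648) = 754.3 kN.
Tension rupture (net): A_n = (149 − 1×29)×25 = 3000 mm² (U = 1.0, A_e = A_n). φR_n = 0.75 × 450 × 3000 = 1012.5 kN.
Block shear: shear path 1×[40+1×91] = 1×131 mm, A_gv = 3275, A_nv = 1×(131 − 1.5×29)×25 = 2187.5 mm²; tension to near edge: (40 − 0.5×29)×25 = 637.5 mm². R_n = min(0.6×450×2187.5, 0.6×345×3275) + 1.0×450×637.5 = min(590.63, 677.93) + 286.88 = 877.51 kN. φR_n = 0.75 × 877.51 = 658.1 kN.
Governing: min(252.4, 754.3, 1012.5, 658.1) = 252.4 kN → bolt shear.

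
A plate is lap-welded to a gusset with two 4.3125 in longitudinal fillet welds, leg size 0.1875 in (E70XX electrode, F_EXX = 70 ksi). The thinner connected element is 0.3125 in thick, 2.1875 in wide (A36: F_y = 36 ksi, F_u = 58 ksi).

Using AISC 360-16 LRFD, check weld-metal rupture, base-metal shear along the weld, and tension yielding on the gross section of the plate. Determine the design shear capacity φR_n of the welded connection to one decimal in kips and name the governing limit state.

22.1 kips (gross-section yield governs)

Weld metal: throat = 0.707×0.1875 = 0.13256 in, L = 2×4.3125 = 8.625 in. φR_n = 0.75 × 0.6 × 70 × 0.13256 × 8.625 = 36.0 kips.
Base metal shear (0.3125 in plate): yield φR_n = 1.0×0.6×36×0.3125×8.625 = 58.2 kips; rupture φR_n = 0.75×0.6×58×0.3125×8.625 = 70.3 kips; take 58.2 kips (yield).
Tension yield (gross): A_g = 2.1875×0.3125 = 0.68359 in². φR_n = 0.90 × 36 × 0.68359 = 22.1 kips.
Governing: min(36.0, 58.2, 22.1) = 22.1 kips → gross-section yield.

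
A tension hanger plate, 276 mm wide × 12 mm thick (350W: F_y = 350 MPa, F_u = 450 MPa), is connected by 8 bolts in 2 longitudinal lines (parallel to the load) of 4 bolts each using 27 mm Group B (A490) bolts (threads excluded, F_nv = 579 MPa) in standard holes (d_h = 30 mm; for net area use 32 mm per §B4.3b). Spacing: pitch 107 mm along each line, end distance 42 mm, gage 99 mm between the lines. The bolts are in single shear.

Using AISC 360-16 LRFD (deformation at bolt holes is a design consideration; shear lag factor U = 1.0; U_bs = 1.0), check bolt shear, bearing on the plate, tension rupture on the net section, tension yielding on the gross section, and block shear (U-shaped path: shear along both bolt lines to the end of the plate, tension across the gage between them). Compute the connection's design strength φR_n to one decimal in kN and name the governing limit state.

858.6 kN (net-section rupture governs)

Bolt shear: A_b = π(27)²/4 = 572.56 mm². φR_n = 0.75 × 579 × 572.56 × 8 × 1 = 1989.1 kN.
Bearing (12 mm plate, F_u = 450 MPa): end bolts L_c = 42 − 30/2 = 27, R_n = min(1.2×27×12×450, 2.4×27×12×450) = 174.96 kN/bolt; interior L_c = 107 − 30 = 77, R_n = 349.92 kN/bolt. φR_n = 0.75 × (2×174.96 + 6×349.92) = 1837.1 kN.
Tension rupture (net): A_n = (276 − 2×32)×12 = 2544 mm² (U = 1.0, A_e = A_n). φR_n = 0.75 × 450 × 2544 = 858.6 kN.
Tension yield (gross): A_g = 276×12 = 3312 mm². φR_n = 0.90 × 350 × 3312 = 1043.3 kN.
Block shear: shear path 2×[42+3×107] = 2×363 mm, A_gv = 8712, A_nv = 2×(363 − 3.5×32)×12 = 6024 mm²; tension across gage: (99 − 1×32)×12 = 804 mm². R_n = min(0.6×450×6024, 0.6×350×8712) + 1.0×450×804 = min(1626.5, 1829.5) + 361.8 = 1988.3 kN. φR_n = 0.75 × 1988.3 = 1491.2 kN.
Governing: min(1989.1, 1837.1, 858.6, 1043.3, 1491.2) = 858.6 kN → net-section rupture.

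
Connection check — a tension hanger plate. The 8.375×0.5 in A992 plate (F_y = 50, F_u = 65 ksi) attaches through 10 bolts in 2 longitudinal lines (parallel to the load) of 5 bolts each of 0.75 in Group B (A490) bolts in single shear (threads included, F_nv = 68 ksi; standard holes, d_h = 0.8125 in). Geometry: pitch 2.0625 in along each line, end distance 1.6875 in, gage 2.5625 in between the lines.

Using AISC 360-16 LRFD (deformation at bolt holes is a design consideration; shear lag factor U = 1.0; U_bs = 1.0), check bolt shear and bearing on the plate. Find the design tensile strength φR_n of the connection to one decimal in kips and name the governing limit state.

225.3 kips (bolt shear governs)

Bolt shear: A_b = π(0.75)²/4 = 0.44179 in². φR_n = 0.75 × 68 × 0.44179 × 10 × 1 = 225.3 kips.
Bearing (0.5 in plate, F_u = 65 ksi): end bolts L_c = 1.6875 − 0.8125/2 = 1.28125, R_n = min(1.2×1.28125×0.5×65, 2.4×0.75×0.5×65) = 49.969 kips/bolt; interior L_c = 2.0625 − 0.8125 = 1.25, R_n = 48.75 kips/bolt. φR_n = 0.75 × (2×49.969 + 8×48.75) = 367.5 kips.
Governing: min(225.3, 367.5) = 225.3 kips → bolt shear.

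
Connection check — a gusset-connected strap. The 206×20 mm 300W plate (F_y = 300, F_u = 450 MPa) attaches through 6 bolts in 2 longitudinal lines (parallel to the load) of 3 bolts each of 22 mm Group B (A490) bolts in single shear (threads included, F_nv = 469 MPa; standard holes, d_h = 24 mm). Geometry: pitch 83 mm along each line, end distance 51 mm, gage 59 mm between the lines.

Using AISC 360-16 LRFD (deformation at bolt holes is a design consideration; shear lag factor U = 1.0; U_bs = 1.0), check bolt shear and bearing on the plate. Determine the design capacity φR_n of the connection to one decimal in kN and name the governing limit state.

Bolt shear: A_b = π(22)²/4 = 380.13 mm². φR_n = 0.75 × 469 × 380.13 × 6 × 1 = 802.3 kN.
Bearing (20 mm plate, F_u = 450 MPa): end bolts L_c = 51 − 24/2 = 39, R_n = min(1.2×39×20×450, 2.4×22×20×450) = 421.2 kN/bolt; interior L_c = 83 − 24 = 59, R_n = 475.2 kN/bolt. φR_n = 0.75 × (2×421.2 + 4×475.2) = 2057.4 kN.
Governing: min(802.3, 2057.4) = 802.3 kN → bolt shear.

802.3 kN (bolt shear governs)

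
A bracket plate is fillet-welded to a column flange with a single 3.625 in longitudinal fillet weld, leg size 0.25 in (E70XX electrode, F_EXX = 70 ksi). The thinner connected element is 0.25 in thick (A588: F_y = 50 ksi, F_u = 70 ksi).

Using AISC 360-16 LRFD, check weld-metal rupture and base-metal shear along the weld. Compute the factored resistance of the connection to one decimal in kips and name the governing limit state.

Weld metal: throat = 0.707×0.25 = 0.17675 in, L = 3.625 in. φR_n = 0.75 × 0.6 × 70 × 0.17675 × 3.625 = 20.2 kips.
Base metal shear (0.25 in plate): yield φR_n = 1.0×0.6×50×0.25×3.625 = 27.2 kips; rupture φR_n = 0.75×0.6×70×0.25×3.625 = 28.5 kips; take 27.2 kips (yield).
Governing: min(20.2, 27.2) = 20.2 kips → weld metal.

20.2 kips (weld metal governs)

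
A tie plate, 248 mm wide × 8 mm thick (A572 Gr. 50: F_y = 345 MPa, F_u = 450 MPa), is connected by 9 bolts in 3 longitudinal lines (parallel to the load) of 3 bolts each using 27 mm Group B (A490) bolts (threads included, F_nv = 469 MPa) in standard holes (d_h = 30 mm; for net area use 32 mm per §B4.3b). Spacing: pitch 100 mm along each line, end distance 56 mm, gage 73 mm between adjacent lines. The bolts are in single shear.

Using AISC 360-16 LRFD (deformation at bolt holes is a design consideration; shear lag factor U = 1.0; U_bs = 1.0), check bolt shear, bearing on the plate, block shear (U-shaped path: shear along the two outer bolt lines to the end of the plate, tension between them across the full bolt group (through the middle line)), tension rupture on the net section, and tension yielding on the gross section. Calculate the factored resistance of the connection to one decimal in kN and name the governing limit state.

410.4 kN (net-section rupture governs)

Bolt shear: A_b = π(27)²/4 = 572.56 mm². φR_n = 0.75 × 469 × 572.56 × 9 × 1 = 1812.6 kN.
Bearing (8 mm plate, F_u = 450 MPa): end bolts L_c = 56 − 30/2 = 41, R_n = min(1.2×41×8×450, 2.4×27×8×450) = 177.12 kN/bolt; interior L_c = 100 − 30 = 70, R_n = 233.28 kN/bolt. φR_n = 0.75 × (3×177.12 + 6×233.28) = 1448.3 kN.
Block shear: shear path 2×[56+2×100] = 2×256 mm, A_gv = 4096, A_nv = 2×(256 − 2.5×32)×8 = 2816 mm²; tension across gage: (146 − 2×32)×8 = 656 mm². R_n = min(0.6×450×2816, 0.6×345×4096) + 1.0×450×656 = min(760.32, 847.87) + 295.2 = 1055.5 kN. φR_n = 0.75 × 1055.5 = 791.6 kN.
Tension rupture (net): A_n = (248 − 3×32)×8 = 1216 mm² (U = 1.0, A_e = A_n). φR_n = 0.75 × 450 × 1216 = 410.4 kN.
Tension yield (gross): A_g = 248×8 = 1984 mm². φR_n = 0.90 × 345 × 1984 = 616.0 kN.
Governing: min(1812.6, 1448.3, 791.6, 410.4, 616.0) = 410.4 kN → net-section rupture.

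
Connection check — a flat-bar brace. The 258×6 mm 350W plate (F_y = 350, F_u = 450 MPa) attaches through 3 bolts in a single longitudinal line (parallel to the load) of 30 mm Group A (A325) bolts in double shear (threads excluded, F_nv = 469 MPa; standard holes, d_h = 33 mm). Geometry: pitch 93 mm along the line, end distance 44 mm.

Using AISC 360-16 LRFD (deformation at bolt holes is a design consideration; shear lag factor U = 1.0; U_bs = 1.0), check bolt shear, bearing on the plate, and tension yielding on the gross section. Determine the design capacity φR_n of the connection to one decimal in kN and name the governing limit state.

Bolt shear: A_b = π(30)²/4 = 706.86 mm². φR_n = 0.75 × 469 × 706.86 × 3 × 2 = 1491.8 kN.
Bearing (6 mm plate, F_u = 450 MPa): end bolts L_c = 44 − 33/2 = 27.5, R_n = min(1.2×27.5×6×450, 2.4×30×6×450) = 89.1 kN/bolt; interior L_c = 93 − 33 = 60, R_n = 194.4 kN/bolt. φR_n = 0.75 × (1×89.1 + 2×194.4) = 358.4 kN.
Tension yield (gross): A_g = 258×6 = 1548 mm². φR_n = 0.90 × 350 × 1548 = 487.6 kN.
Governing: min(1491.8, 358.4, 487.6) = 358.4 kN → bearing.

358.4 kN (bearing governs)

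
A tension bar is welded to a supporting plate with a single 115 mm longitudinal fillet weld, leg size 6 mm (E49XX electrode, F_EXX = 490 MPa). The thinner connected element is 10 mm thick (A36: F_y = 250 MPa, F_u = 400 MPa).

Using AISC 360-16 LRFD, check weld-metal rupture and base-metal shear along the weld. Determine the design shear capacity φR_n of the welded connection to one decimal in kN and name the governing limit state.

107.6 kN (weld metal governs)

Weld metal: throat = 0.707×6 = 4.242 mm, L = 115 mm. φR_n = 0.75 × 0.6 × 490 × 4.242 × 115 = 107.6 kN.
Base metal shear (10 mm plate): yield φR_n = 1.0×0.6×250×10×115 = 172.5 kN; rupture φR_n = 0.75×0.6×400×10×115 = 207.0 kN; take 172.5 kN (yield).
Governing: min(107.6, 172.5) = 107.6 kN → weld metal.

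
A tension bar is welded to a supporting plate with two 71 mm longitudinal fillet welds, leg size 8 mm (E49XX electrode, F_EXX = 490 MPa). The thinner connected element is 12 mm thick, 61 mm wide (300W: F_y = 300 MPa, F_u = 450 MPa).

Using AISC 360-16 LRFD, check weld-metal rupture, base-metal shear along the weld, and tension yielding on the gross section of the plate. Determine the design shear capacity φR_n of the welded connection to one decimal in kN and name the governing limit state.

Weld metal: throat = 0.707×8 = 5.656 mm, L = 2×71 = 142 mm. φR_n = 0.75 × 0.6 × 490 × 5.656 × 142 = 177.1 kN.
Base metal shear (12 mm plate): yield φR_n = 1.0×0.6×300×12×142 = 306.7 kN; rupture φR_n = 0.75×0.6×450×12×142 = 345.1 kN; take 306.7 kN (yield).
Tension yield (gross): A_g = 61×12 = 732 mm². φR_n = 0.90 × 300 × 732 = 197.6 kN.
Governing: min(177.1, 306.7, 197.6) = 177.1 kN → weld metal.

177.1 kN (weld metal governs)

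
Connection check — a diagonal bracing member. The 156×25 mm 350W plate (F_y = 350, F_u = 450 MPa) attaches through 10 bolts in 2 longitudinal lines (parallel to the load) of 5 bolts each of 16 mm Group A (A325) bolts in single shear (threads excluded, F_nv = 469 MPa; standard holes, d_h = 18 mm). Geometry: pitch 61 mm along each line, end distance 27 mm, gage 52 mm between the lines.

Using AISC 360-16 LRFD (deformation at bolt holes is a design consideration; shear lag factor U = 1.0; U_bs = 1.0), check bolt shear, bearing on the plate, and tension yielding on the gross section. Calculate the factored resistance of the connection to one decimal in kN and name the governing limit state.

Bolt shear: A_b = π(16)²/4 = 201.06 mm². φR_n = 0.75 × 469 × 201.06 × 10 × 1 = 707.2 kN.
Bearing (25 mm plate, F_u = 450 MPa): end bolts L_c = 27 − 18/2 = 18, R_n = min(1.2×18×25×450, 2.4×16×25×450) = 243 kN/bolt; interior L_c = 61 − 18 = 43, R_n = 432 kN/bolt. φR_n = 0.75 × (2×243 + 8×432) = 2956.5 kN.
Tension yield (gross): A_g = 156×25 = 3900 mm². φR_n = 0.90 × 350 × 3900 = 1228.5 kN.
Governing: min(707.2, 2956.5, 1228.5) = 707.2 kN → bolt shear.

707.2 kN (bolt shear governs)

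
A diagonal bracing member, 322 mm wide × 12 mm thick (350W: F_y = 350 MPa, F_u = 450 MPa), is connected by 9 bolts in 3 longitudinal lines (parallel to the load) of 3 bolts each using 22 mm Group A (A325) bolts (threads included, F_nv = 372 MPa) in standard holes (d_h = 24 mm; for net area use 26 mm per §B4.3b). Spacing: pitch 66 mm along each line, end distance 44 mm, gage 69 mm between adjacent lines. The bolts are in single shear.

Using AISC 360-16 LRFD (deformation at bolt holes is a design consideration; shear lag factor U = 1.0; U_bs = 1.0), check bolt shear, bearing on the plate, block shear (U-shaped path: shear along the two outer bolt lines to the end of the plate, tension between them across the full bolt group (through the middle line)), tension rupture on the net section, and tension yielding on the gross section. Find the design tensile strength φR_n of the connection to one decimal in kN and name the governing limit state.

887.8 kN (block shear governs)

Bolt shear: A_b = π(22)²/4 = 380.13 mm². φR_n = 0.75 × 372 × 380.13 × 9 × 1 = 954.5 kN.
Bearing (12 mm plate, F_u = 450 MPa): end bolts L_c = 44 − 24/2 = 32, R_n = min(1.2×32×12×450, 2.4×22×12×450) = 207.36 kN/bolt; interior L_c = 66 − 24 = 42, R_n = 272.16 kN/bolt. φR_n = 0.75 × (3×207.36 + 6×272.16) = 1691.3 kN.
Block shear: shear path 2×[44+2×66] = 2×176 mm, A_gv = 4224, A_nv = 2×(176 − 2.5×26)×12 = 2664 mm²; tension across gage: (138 − 2×26)×12 = 1032 mm². R_n = min(0.6×450×2664, 0.6×350×4224) + 1.0×450×1032 = min(719.28, 887.04) + 464.4 = 1183.7 kN. φR_n = 0.75 × 1183.7 = 887.8 kN.
Tension rupture (net): A_n = (322 − 3×26)×12 = 2928 mm² (U = 1.0, A_e = A_n). φR_n = 0.75 × 450 × 2928 = 988.2 kN.
Tension yield (gross): A_g = 322×12 = 3864 mm². φR_n = 0.90 × 350 × 3864 = 1217.2 kN.
Governing: min(954.5, 1691.3, 887.8, 988.2, 1217.2) = 887.8 kN → block shear.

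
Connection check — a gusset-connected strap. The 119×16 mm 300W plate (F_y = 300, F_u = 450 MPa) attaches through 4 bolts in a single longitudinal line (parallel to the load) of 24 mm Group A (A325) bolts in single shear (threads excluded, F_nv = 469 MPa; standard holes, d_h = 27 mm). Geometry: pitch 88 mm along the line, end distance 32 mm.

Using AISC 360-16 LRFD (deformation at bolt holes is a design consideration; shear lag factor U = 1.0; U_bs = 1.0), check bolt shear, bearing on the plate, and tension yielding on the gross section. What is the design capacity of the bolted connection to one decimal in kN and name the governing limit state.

Bolt shear: A_b = π(24)²/4 = 452.39 mm². φR_n = 0.75 × 469 × 452.39 × 4 × 1 = 636.5 kN.
Bearing (16 mm plate, F_u = 450 MPa): end bolts L_c = 32 − 27/2 = 18.5, R_n = min(1.2×18.5×16×450, 2.4×24×16×450) = 159.84 kN/bolt; interior L_c = 88 − 27 = 61, R_n = 414.72 kN/bolt. φR_n = 0.75 × (1×159.84 + 3×414.72) = 1053.0 kN.
Tension yield (gross): A_g = 119×16 = 1904 mm². φR_n = 0.90 × 300 × 1904 = 514.1 kN.
Governing: min(636.5, 1053.0, 514.1) = 514.1 kN → gross-section yield.

514.1 kN (gross-section yield governs)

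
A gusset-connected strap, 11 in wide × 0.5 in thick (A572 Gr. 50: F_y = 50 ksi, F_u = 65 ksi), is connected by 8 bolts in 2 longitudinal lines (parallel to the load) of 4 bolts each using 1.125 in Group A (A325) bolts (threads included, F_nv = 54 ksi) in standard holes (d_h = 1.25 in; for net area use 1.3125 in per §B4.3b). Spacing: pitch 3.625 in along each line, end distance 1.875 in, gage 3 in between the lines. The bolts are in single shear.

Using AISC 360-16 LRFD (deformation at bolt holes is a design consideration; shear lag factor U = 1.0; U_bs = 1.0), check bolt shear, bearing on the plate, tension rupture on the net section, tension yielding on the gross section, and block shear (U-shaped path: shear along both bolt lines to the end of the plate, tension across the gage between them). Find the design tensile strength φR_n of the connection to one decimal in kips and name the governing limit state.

Bolt shear: A_b = π(1.125)²/4 = 0.99402 in². φR_n = 0.75 × 54 × 0.99402 × 8 × 1 = 322.1 kips.
Bearing (0.5 in plate, F_u = 65 ksi): end bolts L_c = 1.875 − 1.25/2 = 1.25, R_n = min(1.2×1.25×0.5×65, 2.4×1.125×0.5×65) = 48.75 kips/bolt; interior L_c = 3.625 − 1.25 = 2.375, R_n = 87.75 kips/bolt. φR_n = 0.75 × (2×48.75 + 6×87.75) = 468.0 kips.
Tension rupture (net): A_n = (11 − 2×1.3125)×0.5 = 4.1875 in² (U = 1.0, A_e = A_n). φR_n = 0.75 × 65 × 4.1875 = 204.1 kips.
Tension yield (gross): A_g = 11×0.5 = 5.5 in². φR_n = 0.90 × 50 × 5.5 = 247.5 kips.
Block shear: shear path 2×[1.875+3×3.625] = 2×12.75 in, A_gv = 12.75, A_nv = 2×(12.75 − 3.5×1.3125)×0.5 = 8.1563 in²; tension across gage: (3 − 1×1.3125)×0.5 = 0.84375 in². R_n = min(0.6×65×8.1563, 0.6×50×12.75) + 1.0×65×0.84375 = min(318.1, 382.5) + 54.844 = 372.94 kips. φR_n = 0.75 × 372.94 = 279.7 kips.
Governing: min(322.1, 468.0, 204.1, 247.5, 279.7) = 204.1 kips → net-section rupture.

204.1 kips (net-section rupture governs)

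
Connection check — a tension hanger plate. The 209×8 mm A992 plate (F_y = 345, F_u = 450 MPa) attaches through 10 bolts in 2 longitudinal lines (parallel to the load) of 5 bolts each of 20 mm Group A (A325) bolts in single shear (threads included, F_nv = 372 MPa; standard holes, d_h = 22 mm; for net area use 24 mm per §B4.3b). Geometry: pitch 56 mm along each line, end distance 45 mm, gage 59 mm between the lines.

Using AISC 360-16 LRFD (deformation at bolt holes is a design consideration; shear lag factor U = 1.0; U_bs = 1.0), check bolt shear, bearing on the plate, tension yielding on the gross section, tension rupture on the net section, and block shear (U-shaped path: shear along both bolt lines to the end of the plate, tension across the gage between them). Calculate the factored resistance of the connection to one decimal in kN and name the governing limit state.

434.7 kN (net-section rupture governs)

Bolt shear: A_b = π(20)²/4 = 314.16 mm². φR_n = 0.75 × 372 × 314.16 × 10 × 1 = 876.5 kN.
Bearing (8 mm plate, F_u = 450 MPa): end bolts L_c = 45 − 22/2 = 34, R_n = min(1.2×34×8×450, 2.4×20×8×450) = 146.88 kN/bolt; interior L_c = 56 − 22 = 34, R_n = 146.88 kN/bolt. φR_n = 0.75 × (2×146.88 + 8×146.88) = 1101.6 kN.
Tension yield (gross): A_g = 209×8 = 1672 mm². φR_n = 0.90 × 345 × 1672 = 519.2 kN.
Tension rupture (net): A_n = (209 − 2×24)×8 = 1288 mm² (U = 1.0, A_e = A_n). φR_n = 0.75 × 450 × 1288 = 434.7 kN.
Block shear: shear path 2×[45+4×56] = 2×269 mm, A_gv = 4304, A_nv = 2×(269 − 4.5×24)×8 = 2576 mm²; tension across gage: (59 − 1×24)×8 = 280 mm². R_n = min(0.6×450×2576, 0.6×345×4304) + 1.0×450×280 = min(695.52, 890.93) + 126 = 821.52 kN. φR_n = 0.75 × 821.52 = 616.1 kN.
Governing: min(876.5, 1101.6, 519.2, 434.7, 616.1) = 434.7 kN → net-section rupture.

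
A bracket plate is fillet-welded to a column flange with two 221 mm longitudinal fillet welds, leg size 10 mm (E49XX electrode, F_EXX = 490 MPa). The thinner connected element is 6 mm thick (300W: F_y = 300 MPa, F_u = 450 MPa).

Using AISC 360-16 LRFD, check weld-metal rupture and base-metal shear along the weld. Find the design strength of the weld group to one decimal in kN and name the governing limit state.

477.4 kN (base-metal shear governs)

Weld metal: throat = 0.707×10 = 7.07 mm, L = 2×221 = 442 mm. φR_n = 0.75 × 0.6 × 490 × 7.07 × 442 = 689.0 kN.
Base metal shear (6 mm plate): yield φR_n = 1.0×0.6×300×6×442 = 477.4 kN; rupture φR_n = 0.75×0.6×450×6×442 = 537.0 kN; take 477.4 kN (yield).
Governing: min(689.0, 477.4) = 477.4 kN → base-metal shear.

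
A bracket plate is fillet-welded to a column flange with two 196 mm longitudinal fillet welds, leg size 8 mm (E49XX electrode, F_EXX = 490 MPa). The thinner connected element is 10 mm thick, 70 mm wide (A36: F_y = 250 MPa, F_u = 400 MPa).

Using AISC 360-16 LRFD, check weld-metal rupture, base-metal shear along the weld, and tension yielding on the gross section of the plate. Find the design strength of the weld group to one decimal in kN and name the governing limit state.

Weld metal: throat = 0.707×8 = 5.656 mm, L = 2×196 = 392 mm. φR_n = 0.75 × 0.6 × 490 × 5.656 × 392 = 488.9 kN.
Base metal shear (10 mm plate): yield φR_n = 1.0×0.6×250×10×392 = 588.0 kN; rupture φR_n = 0.75×0.6×400×10×392 = 705.6 kN; take 588.0 kN (yield).
Tension yield (gross): A_g = 70×10 = 700 mm². φR_n = 0.90 × 250 × 700 = 157.5 kN.
Governing: min(488.9, 588.0, 157.5) = 157.5 kN → gross-section yield.

157.5 kN (gross-section yield governs)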